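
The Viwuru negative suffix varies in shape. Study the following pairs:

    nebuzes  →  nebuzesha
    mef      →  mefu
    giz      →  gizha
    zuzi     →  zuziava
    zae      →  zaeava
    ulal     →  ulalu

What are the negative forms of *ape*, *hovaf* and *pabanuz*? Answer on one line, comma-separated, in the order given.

Looking at the final sound of each stem: -ha when the stem ends in a sibilant (*nebuzes*, *giz*); -u when the stem ends in a non-sibilant consonant (*mef*, *ulal*); -ava when the stem ends in a vowel (*zuzi*, *zae*).
Since the final sound of *ape* is /e/ (a vowel), it takes -ava, giving *apeava*.
Since the final sound of *hovaf* is /f/ (a non-sibilant consonant), it takes -u, giving *hovafu*.
*pabanuz*: final sound = /z/, a sibilant → -ha → *pabanuzha*.

apeava, hovafu, pabanuzha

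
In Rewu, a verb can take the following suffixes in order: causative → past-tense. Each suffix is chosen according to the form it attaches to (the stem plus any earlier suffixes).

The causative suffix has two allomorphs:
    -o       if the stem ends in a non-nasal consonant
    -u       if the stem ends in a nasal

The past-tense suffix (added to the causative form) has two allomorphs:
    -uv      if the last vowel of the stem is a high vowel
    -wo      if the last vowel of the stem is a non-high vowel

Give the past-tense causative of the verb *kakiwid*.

*kakiwid*: final consonant = /d/, non-nasal → -o → *kakiwido*.
The causative form *kakiwido* — last vowel /o/ (a non-high vowel) → -wo → *kakiwidowo*.

kakiwidowo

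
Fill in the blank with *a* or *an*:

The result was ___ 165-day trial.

The indefinite article is chosen by the initial *sound* of the following word, not its spelling.
The number *165* is spoken "one hundred …", beginning with /wʌn/ — a consonant sound.
So the article is *a*: The result was a 165-day trial.

a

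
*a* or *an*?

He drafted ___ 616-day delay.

a

The indefinite article is chosen by the initial *sound* of the following word, not its spelling.
The number *616* is spoken "six hundred …", beginning with /sɪks/ — a consonant sound.
So the article is *a*: He drafted a 616-day delay.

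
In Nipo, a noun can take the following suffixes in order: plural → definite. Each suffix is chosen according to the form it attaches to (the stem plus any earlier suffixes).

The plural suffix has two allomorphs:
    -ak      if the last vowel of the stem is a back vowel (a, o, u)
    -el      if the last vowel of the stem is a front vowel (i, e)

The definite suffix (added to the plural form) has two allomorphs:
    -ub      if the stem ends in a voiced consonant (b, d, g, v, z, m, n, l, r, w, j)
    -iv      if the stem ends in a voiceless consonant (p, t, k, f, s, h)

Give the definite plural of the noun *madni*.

*madni*: last vowel = /i/, a front vowel → -el → *madniel*.
The plural form *madniel*: final consonant = /l/, voiced → -ub → *madnielub*.

madnielub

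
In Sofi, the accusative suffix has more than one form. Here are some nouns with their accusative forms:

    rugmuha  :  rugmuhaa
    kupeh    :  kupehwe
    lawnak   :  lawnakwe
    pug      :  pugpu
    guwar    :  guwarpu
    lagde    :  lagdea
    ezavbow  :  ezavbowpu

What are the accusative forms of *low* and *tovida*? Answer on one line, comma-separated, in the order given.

The pattern is voicing of the final sound: -we when the stem ends in a voiceless consonant (*kupeh*, *lawnak*); -pu when the stem ends in a voiced consonant (*pug*, *guwar*, *ezavbow*); -a when the stem ends in a vowel (*rugmuha*, *lagde*).
*low*: final sound = /w/, a voiced consonant → -pu → *lowpu*.
The final sound of *tovida* is /a/, which is a vowel, so the suffix is -a, giving *tovidaa*.

lowpu, tovidaa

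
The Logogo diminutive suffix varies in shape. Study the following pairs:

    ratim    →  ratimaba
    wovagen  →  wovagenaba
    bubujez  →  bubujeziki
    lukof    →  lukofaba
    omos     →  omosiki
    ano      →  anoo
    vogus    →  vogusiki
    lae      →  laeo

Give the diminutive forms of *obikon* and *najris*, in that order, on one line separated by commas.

obikonaba, najrisiki

The pattern is sibilance of the final sound: -iki when the stem ends in a sibilant (*bubujez*, *omos*, *vogus*); -aba when the stem ends in a non-sibilant consonant (*ratim*, *wovagen*, *lukof*); -o when the stem ends in a vowel (*ano*, *lae*).
*obikon*: final sound = /n/, a non-sibilant consonant → -aba → *obikonaba*.
The final sound of *najris* is /s/, which is a sibilant, so the suffix is -iki, giving *najrisiki*.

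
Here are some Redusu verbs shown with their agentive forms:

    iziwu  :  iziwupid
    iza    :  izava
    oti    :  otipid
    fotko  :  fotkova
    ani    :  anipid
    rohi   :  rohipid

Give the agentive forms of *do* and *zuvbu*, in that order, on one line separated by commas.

dova, zuvbupid

Looking at the last vowel of each stem: -pid when the last vowel of the stem is a high vowel (*iziwu*, *oti*, *ani*, *rohi*); -va when the last vowel of the stem is a non-high vowel (*iza*, *fotko*).
*do* — last vowel /o/ (a non-high vowel) → -va → *dova*.
Since the last vowel of *zuvbu* is /u/ (a high vowel), it takes -pid, giving *zuvbupid*.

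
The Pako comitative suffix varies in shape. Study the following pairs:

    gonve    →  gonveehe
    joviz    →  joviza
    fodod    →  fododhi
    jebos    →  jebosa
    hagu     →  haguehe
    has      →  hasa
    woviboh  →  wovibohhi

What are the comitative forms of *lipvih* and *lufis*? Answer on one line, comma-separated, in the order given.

lipvihhi, lufisa

The alternation tracks the final sound of the stem — -a when the stem ends in a sibilant (*joviz*, *jebos*, *has*); -hi when the stem ends in a non-sibilant consonant (*fodod*, *woviboh*); -ehe when the stem ends in a vowel (*gonve*, *hagu*).
Since the final sound of *lipvih* is /h/ (a non-sibilant consonant), it takes -hi, giving *lipvihhi*.
*lufis*: final sound = /s/, a sibilant → -a → *lufisa*.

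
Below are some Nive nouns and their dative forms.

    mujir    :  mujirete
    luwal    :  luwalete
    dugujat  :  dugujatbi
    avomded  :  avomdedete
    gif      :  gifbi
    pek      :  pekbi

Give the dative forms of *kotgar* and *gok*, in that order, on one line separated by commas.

The suffix is conditioned by the final consonant: -bi when the stem ends in a voiceless consonant (*dugujat*, *gif*, *pek*); -ete when the stem ends in a voiced consonant (*mujir*, *luwal*, *avomded*).
Since the final consonant of *kotgar* is /r/ (voiced), it takes -ete, giving *kotgarete*.
The final consonant of *gok* is /k/, which is voiceless, so the suffix is -bi, giving *gokbi*.

kotgarete, gokbi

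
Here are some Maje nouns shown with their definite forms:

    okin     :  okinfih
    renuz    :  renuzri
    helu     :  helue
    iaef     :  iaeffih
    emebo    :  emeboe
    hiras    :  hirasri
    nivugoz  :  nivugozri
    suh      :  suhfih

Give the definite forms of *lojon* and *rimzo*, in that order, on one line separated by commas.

lojonfih, rimzoe

The pattern is sibilance of the final sound: -ri when the stem ends in a sibilant (*renuz*, *hiras*, *nivugoz*); -fih when the stem ends in a non-sibilant consonant (*okin*, *iaef*, *suh*); -e when the stem ends in a vowel (*helu*, *emebo*).
*lojon*: final sound = /n/, a non-sibilant consonant → -fih → *lojonfih*.
The final sound of *rimzo* is /o/, which is a vowel, so the suffix is -e, giving *rimzoe*.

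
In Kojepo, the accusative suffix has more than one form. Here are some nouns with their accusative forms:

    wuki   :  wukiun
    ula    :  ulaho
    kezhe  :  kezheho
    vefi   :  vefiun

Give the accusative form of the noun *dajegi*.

The suffix is conditioned by the last vowel: -un when the last vowel of the stem is a high vowel (*wuki*, *vefi*); -ho when the last vowel of the stem is a non-high vowel (*ula*, *kezhe*).
*dajegi*: last vowel = /i/, a high vowel → -un → *dajegiun*.

dajegiun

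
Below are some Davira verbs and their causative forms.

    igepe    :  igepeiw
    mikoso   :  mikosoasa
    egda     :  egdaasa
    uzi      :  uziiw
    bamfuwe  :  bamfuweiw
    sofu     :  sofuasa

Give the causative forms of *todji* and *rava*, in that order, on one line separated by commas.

The alternation tracks the last vowel of the stem — -iw when the last vowel of the stem is a front vowel (*igepe*, *uzi*, *bamfuwe*); -asa when the last vowel of the stem is a back vowel (*mikoso*, *egda*, *sofu*).
*todji* — last vowel /i/ (a front vowel) → -iw → *todjiiw*.
*rava* — last vowel /a/ (a back vowel) → -asa → *ravaasa*.

todjiiw, ravaasa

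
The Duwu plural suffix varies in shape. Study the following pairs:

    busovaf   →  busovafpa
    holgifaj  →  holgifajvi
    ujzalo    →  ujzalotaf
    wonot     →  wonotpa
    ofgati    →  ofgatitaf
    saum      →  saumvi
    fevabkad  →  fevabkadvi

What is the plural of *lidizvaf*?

Looking at the final sound of each stem: -pa when the stem ends in a voiceless consonant (*busovaf*, *wonot*); -vi when the stem ends in a voiced consonant (*holgifaj*, *saum*, *fevabkad*); -taf when the stem ends in a vowel (*ujzalo*, *ofgati*).
*lidizvaf* — final sound /f/ (a voiceless consonant) → -pa → *lidizvafpa*.

lidizvafpa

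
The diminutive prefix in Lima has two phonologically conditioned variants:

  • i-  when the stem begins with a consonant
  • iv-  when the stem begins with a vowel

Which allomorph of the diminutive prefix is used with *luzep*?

*luzep*: first sound = /l/, a consonant → i-.

i-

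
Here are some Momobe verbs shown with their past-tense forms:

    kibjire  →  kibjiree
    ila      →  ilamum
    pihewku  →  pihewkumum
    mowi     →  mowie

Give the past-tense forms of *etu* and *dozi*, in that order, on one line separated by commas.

etumum, dozie

The pattern is front/back vowel harmony: -e when the last vowel of the stem is a front vowel (*kibjire*, *mowi*); -mum when the last vowel of the stem is a back vowel (*ila*, *pihewku*).
The last vowel of *etu* is /u/, which is a back vowel, so the suffix is -mum, giving *etumum*.
The last vowel of *dozi* is /i/, which is a front vowel, so the suffix is -e, giving *dozie*.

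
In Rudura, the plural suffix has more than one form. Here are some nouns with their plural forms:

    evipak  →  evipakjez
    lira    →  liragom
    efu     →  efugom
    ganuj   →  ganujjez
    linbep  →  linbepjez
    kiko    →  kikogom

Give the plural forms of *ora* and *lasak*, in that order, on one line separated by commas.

oragom, lasakjez

Looking at the final sound of each stem: -jez when the stem ends in a consonant (*evipak*, *ganuj*, *linbep*); -gom when the stem ends in a vowel (*lira*, *efu*, *kiko*).
*ora* — final sound /a/ (a vowel) → -gom → *oragom*.
*lasak* — final sound /k/ (a consonant) → -jez → *lasakjez*.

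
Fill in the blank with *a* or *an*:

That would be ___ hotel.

a

The indefinite article is chosen by the initial *sound* of the following word, not its spelling.
*hotel* begins with the sound /h/ (h is pronounced) — a consonant sound.
So the article is *a*: That would be a hotel.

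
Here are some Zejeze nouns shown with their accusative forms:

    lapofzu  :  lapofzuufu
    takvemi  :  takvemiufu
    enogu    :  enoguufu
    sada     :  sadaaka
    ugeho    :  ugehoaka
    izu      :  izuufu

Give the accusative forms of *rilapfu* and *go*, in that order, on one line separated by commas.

The suffix is conditioned by the last vowel: -ufu when the last vowel of the stem is a high vowel (*lapofzu*, *takvemi*, *enogu*, *izu*); -aka when the last vowel of the stem is a non-high vowel (*sada*, *ugeho*).
*rilapfu* — last vowel /u/ (a high vowel) → -ufu → *rilapfuufu*.
*go* — last vowel /o/ (a non-high vowel) → -aka → *goaka*.

rilapfuufu, goaka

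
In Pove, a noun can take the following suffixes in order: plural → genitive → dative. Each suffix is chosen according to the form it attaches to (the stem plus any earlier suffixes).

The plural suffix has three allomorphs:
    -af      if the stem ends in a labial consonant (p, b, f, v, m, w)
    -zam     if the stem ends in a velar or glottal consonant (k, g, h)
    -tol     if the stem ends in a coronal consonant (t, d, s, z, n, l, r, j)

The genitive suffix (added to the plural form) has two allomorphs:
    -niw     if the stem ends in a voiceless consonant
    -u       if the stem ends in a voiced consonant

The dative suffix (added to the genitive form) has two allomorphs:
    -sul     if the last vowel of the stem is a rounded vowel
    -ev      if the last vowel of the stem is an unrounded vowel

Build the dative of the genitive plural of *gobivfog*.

gobivfogzamusul

Since the final consonant of *gobivfog* is /g/ (velar/glottal), it takes -zam, giving *gobivfogzam*.
The final consonant of the plural form *gobivfogzam* is /m/, which is voiced, so the genitive suffix is -u, giving *gobivfogzamu*.
Since the last vowel of the genitive form *gobivfogzamu* is /u/ (a rounded vowel), it takes -sul, giving *gobivfogzamusul*.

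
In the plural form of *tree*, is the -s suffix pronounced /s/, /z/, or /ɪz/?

/z/

The stem *tree* ends in a voiced non-sibilant sound.
The plural suffix surfaces as /ɪz/ after sibilants, /s/ after other voiceless consonants, and /z/ after other voiced sounds.
So the plural -s on *tree* is pronounced /z/.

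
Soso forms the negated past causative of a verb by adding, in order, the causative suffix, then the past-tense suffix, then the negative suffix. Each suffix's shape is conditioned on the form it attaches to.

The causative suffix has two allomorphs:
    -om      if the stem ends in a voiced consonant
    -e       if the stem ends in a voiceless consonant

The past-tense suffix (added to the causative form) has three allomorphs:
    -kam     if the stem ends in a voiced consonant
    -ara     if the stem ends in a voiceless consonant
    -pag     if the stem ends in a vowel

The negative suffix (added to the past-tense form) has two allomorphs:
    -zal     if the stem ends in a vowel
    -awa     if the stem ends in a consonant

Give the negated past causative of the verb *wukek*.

Since the final consonant of *wukek* is /k/ (voiceless), it takes -e, giving *wukeke*.
Since the final sound of the causative form *wukeke* is /e/ (a vowel), it takes -pag, giving *wukekepag*.
Since the final sound of the past-tense form *wukekepag* is /g/ (a consonant), it takes -awa, giving *wukekepagawa*.

wukekepagawa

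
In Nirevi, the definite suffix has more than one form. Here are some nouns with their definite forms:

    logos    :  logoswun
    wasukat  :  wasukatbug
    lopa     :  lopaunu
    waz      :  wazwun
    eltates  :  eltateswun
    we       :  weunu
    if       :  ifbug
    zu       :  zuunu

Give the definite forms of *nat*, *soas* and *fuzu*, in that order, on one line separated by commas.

natbug, soaswun, fuzuunu

The suffix is conditioned by the final sound: -wun when the stem ends in a sibilant (*logos*, *waz*, *eltates*); -bug when the stem ends in a non-sibilant consonant (*wasukat*, *if*); -unu when the stem ends in a vowel (*lopa*, *we*, *zu*).
The final sound of *nat* is /t/, which is a non-sibilant consonant, so the suffix is -bug, giving *natbug*.
*soas* — final sound /s/ (a sibilant) → -wun → *soaswun*.
The final sound of *fuzu* is /u/, which is a vowel, so the suffix is -unu, giving *fuzuunu*.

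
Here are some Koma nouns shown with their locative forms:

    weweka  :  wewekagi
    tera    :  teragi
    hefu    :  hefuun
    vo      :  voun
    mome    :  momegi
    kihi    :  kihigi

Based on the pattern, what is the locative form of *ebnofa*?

The alternation tracks the last vowel of the stem — -un when the last vowel of the stem is a rounded vowel (*hefu*, *vo*); -gi when the last vowel of the stem is an unrounded vowel (*weweka*, *tera*, *mome*, *kihi*).
*ebnofa*: last vowel = /a/, an unrounded vowel → -gi → *ebnofagi*.

ebnofagi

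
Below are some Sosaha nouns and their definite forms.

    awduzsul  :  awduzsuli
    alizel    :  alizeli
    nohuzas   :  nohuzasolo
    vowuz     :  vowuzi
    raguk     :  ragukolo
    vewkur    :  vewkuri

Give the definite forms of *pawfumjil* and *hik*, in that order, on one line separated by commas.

pawfumjili, hikolo

The suffix is conditioned by the final consonant: -olo when the stem ends in a voiceless consonant (*nohuzas*, *raguk*); -i when the stem ends in a voiced consonant (*awduzsul*, *alizel*, *vowuz*, *vewkur*).
Since the final consonant of *pawfumjil* is /l/ (voiced), it takes -i, giving *pawfumjili*.
*hik* — final consonant /k/ (voiceless) → -olo → *hikolo*.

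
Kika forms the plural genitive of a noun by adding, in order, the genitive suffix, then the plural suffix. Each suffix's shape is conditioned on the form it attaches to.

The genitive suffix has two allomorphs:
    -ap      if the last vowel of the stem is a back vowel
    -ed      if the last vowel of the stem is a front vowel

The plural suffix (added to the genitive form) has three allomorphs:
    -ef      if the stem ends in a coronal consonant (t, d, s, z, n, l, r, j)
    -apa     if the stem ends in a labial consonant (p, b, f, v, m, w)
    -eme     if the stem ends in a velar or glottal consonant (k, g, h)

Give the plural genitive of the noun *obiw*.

The last vowel of *obiw* is /i/, which is a front vowel, so the genitive suffix is -ed, giving *obiwed*.
The genitive form *obiwed*: final consonant = /d/, coronal → -ef → *obiwedef*.

obiwedef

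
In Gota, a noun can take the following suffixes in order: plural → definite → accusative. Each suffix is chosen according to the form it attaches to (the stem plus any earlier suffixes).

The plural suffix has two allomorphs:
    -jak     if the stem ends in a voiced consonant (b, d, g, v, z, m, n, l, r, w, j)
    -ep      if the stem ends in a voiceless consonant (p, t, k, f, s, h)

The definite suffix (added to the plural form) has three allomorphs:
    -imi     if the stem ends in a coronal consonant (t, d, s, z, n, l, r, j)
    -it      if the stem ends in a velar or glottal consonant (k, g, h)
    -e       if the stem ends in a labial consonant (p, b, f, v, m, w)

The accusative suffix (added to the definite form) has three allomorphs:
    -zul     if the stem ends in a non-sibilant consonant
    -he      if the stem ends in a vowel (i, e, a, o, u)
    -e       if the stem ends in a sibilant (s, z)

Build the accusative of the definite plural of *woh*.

Since the final consonant of *woh* is /h/ (voiceless), it takes -ep, giving *wohep*.
The plural form *wohep*: final consonant = /p/, labial → -e → *wohepe*.
The definite form *wohepe* — final sound /e/ (a vowel) → -he → *wohepehe*.

wohepehe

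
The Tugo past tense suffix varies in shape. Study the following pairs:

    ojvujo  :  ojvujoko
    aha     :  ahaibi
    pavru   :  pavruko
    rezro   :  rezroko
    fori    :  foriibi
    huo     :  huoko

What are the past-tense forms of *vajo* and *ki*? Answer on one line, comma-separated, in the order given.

The suffix is conditioned by the last vowel: -ko when the last vowel of the stem is a rounded vowel (*ojvujo*, *pavru*, *rezro*, *huo*); -ibi when the last vowel of the stem is an unrounded vowel (*aha*, *fori*).
The last vowel of *vajo* is /o/, which is a rounded vowel, so the suffix is -ko, giving *vajoko*.
*ki*: last vowel = /i/, an unrounded vowel → -ibi → *kiibi*.

vajoko, kiibi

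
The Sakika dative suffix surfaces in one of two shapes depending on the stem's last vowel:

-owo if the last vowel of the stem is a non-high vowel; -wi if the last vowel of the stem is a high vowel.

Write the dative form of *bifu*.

bifuwi

*bifu* — last vowel /u/ (a high vowel) → -wi → *bifuwi*.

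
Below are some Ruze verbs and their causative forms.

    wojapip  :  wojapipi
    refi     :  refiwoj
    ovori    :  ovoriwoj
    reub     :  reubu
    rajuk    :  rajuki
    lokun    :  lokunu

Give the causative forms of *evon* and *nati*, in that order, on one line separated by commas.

The pattern is voicing of the final sound: -i when the stem ends in a voiceless consonant (*wojapip*, *rajuk*); -u when the stem ends in a voiced consonant (*reub*, *lokun*); -woj when the stem ends in a vowel (*refi*, *ovori*).
*evon*: final sound = /n/, a voiced consonant → -u → *evonu*.
*nati*: final sound = /i/, a vowel → -woj → *natiwoj*.

evonu, natiwoj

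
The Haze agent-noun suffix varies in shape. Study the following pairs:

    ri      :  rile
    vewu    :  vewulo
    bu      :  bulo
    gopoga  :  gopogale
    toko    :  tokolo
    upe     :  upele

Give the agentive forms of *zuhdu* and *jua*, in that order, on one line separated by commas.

zuhdulo, juale

Looking at the last vowel of each stem: -lo when the last vowel of the stem is a rounded vowel (*vewu*, *bu*, *toko*); -le when the last vowel of the stem is an unrounded vowel (*ri*, *gopoga*, *upe*).
*zuhdu* — last vowel /u/ (a rounded vowel) → -lo → *zuhdulo*.
Since the last vowel of *jua* is /a/ (an unrounded vowel), it takes -le, giving *juale*.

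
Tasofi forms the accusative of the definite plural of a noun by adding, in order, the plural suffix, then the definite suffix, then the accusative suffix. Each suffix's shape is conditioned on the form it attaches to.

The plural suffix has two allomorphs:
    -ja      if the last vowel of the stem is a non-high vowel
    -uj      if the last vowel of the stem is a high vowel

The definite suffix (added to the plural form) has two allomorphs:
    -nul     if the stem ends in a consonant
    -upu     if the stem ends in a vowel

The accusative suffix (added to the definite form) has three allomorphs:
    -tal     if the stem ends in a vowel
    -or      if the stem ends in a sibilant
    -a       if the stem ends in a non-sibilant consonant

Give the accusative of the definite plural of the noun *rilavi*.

Since the last vowel of *rilavi* is /i/ (a high vowel), it takes -uj, giving *rilaviuj*.
Since the final sound of the plural form *rilaviuj* is /j/ (a consonant), it takes -nul, giving *rilaviujnul*.
The final sound of the definite form *rilaviujnul* is /l/, which is a non-sibilant consonant, so the accusative suffix is -a, giving *rilaviujnula*.

rilaviujnula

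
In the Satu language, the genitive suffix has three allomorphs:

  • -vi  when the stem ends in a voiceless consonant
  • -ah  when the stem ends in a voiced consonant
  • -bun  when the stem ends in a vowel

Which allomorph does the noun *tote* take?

-bun

Since the final sound of *tote* is /e/ (a vowel), it takes -bun.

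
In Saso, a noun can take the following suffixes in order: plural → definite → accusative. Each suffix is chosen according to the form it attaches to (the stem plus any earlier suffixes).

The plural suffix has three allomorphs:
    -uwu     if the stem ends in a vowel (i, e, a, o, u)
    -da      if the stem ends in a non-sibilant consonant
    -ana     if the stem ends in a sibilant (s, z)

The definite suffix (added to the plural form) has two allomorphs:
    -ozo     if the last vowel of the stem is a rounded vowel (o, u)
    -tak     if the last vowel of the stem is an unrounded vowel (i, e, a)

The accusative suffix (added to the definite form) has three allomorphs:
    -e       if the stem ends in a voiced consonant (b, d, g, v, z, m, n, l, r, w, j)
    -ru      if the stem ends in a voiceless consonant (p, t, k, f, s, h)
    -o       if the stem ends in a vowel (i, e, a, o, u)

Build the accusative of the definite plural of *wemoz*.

wemozanatakru

*wemoz* — final sound /z/ (a sibilant) → -ana → *wemozana*.
The last vowel of the plural form *wemozana* is /a/, which is an unrounded vowel, so the definite suffix is -tak, giving *wemozanatak*.
The final sound of the definite form *wemozanatak* is /k/, which is a voiceless consonant, so the accusative suffix is -ru, giving *wemozanatakru*.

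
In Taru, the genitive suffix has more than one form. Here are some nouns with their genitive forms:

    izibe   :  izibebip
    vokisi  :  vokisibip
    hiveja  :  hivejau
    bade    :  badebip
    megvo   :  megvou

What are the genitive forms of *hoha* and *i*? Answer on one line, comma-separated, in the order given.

hohau, ibip

Looking at the last vowel of each stem: -bip when the last vowel of the stem is a front vowel (*izibe*, *vokisi*, *bade*); -u when the last vowel of the stem is a back vowel (*hiveja*, *megvo*).
*hoha* — last vowel /a/ (a back vowel) → -u → *hohau*.
*i*: last vowel = /i/, a front vowel → -bip → *ibip*.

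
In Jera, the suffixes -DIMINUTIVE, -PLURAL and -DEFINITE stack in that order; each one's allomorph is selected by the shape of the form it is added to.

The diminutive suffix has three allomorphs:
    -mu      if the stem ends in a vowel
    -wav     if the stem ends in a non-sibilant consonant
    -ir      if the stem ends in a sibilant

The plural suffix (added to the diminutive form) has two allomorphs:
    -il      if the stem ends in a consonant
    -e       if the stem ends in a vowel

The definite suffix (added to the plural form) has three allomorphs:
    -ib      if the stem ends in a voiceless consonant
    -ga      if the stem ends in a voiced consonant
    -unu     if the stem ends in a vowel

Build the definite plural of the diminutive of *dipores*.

Since the final sound of *dipores* is /s/ (a sibilant), it takes -ir, giving *diporesir*.
The diminutive form *diporesir* — final sound /r/ (a consonant) → -il → *diporesiril*.
Since the final sound of the plural form *diporesiril* is /l/ (a voiced consonant), it takes -ga, giving *diporesirilga*.

diporesirilga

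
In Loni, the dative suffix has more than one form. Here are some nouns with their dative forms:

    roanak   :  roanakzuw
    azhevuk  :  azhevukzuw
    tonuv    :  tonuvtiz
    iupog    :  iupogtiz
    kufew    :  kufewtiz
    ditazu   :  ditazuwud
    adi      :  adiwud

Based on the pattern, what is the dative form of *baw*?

The suffix is conditioned by the final sound: -zuw when the stem ends in a voiceless consonant (*roanak*, *azhevuk*); -tiz when the stem ends in a voiced consonant (*tonuv*, *iupog*, *kufew*); -wud when the stem ends in a vowel (*ditazu*, *adi*).
*baw* — final sound /w/ (a voiced consonant) → -tiz → *bawtiz*.

bawtiz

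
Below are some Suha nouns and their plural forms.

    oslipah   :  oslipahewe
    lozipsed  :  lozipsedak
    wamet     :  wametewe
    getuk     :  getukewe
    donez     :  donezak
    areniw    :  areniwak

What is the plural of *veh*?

vehewe

The suffix is conditioned by the final consonant: -ewe when the stem ends in a voiceless consonant (*oslipah*, *wamet*, *getuk*); -ak when the stem ends in a voiced consonant (*lozipsed*, *donez*, *areniw*).
*veh* — final consonant /h/ (voiceless) → -ewe → *vehewe*.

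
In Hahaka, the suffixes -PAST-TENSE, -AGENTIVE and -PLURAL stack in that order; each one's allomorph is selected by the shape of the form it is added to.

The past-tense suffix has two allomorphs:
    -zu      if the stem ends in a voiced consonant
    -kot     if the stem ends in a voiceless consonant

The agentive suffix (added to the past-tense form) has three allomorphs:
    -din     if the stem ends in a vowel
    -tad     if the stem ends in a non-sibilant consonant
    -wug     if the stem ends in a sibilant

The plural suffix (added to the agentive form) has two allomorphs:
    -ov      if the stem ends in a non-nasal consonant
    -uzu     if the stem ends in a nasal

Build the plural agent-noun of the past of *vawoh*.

vawohkottadov

*vawoh*: final consonant = /h/, voiceless → -kot → *vawohkot*.
Since the final sound of the past-tense form *vawohkot* is /t/ (a non-sibilant consonant), it takes -tad, giving *vawohkottad*.
Since the final consonant of the agentive form *vawohkottad* is /d/ (non-nasal), it takes -ov, giving *vawohkottadov*.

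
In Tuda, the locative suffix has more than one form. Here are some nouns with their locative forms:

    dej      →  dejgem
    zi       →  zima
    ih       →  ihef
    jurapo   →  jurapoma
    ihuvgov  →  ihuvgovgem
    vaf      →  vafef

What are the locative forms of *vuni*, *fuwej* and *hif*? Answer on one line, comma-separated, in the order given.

vunima, fuwejgem, hifef

The suffix is conditioned by the final sound: -ef when the stem ends in a voiceless consonant (*ih*, *vaf*); -gem when the stem ends in a voiced consonant (*dej*, *ihuvgov*); -ma when the stem ends in a vowel (*zi*, *jurapo*).
Since the final sound of *vuni* is /i/ (a vowel), it takes -ma, giving *vunima*.
Since the final sound of *fuwej* is /j/ (a voiced consonant), it takes -gem, giving *fuwejgem*.
*hif*: final sound = /f/, a voiceless consonant → -ef → *hifef*.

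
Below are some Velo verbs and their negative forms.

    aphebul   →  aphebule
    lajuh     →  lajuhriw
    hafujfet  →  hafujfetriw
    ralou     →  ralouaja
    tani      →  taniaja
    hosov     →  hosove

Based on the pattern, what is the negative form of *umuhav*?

umuhave

The pattern is voicing of the final sound: -riw when the stem ends in a voiceless consonant (*lajuh*, *hafujfet*); -e when the stem ends in a voiced consonant (*aphebul*, *hosov*); -aja when the stem ends in a vowel (*ralou*, *tani*).
*umuhav* — final sound /v/ (a voiced consonant) → -e → *umuhave*.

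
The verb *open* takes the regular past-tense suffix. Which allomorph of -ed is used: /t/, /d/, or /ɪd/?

/d/

The stem *open* ends in a voiced sound other than /d/.
The -ed suffix is realized as /ɪd/ after /t, d/; as /t/ after other voiceless consonants; and as /d/ after other voiced sounds.
So -ed on *open* is pronounced /d/.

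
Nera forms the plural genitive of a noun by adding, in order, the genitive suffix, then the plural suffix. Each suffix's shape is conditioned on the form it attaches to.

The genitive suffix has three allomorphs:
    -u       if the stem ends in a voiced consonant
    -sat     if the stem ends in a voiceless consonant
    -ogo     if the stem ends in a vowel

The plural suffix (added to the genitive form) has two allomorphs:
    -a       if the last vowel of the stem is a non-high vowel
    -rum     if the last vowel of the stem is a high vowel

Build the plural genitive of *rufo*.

*rufo* — final sound /o/ (a vowel) → -ogo → *rufoogo*.
The genitive form *rufoogo*: last vowel = /o/, a non-high vowel → -a → *rufoogoa*.

rufoogoa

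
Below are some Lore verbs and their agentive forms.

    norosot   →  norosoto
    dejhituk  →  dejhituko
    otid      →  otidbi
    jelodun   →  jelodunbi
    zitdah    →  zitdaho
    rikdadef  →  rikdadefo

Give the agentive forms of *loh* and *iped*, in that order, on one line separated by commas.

The suffix is conditioned by the final consonant: -o when the stem ends in a voiceless consonant (*norosot*, *dejhituk*, *zitdah*, *rikdadef*); -bi when the stem ends in a voiced consonant (*otid*, *jelodun*).
*loh* — final consonant /h/ (voiceless) → -o → *loho*.
The final consonant of *iped* is /d/, which is voiced, so the suffix is -bi, giving *ipedbi*.

loho, ipedbi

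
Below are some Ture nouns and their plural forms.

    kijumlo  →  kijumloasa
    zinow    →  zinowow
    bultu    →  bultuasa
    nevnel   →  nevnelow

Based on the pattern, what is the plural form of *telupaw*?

telupawow

The alternation tracks the final sound of the stem — -ow when the stem ends in a consonant (*zinow*, *nevnel*); -asa when the stem ends in a vowel (*kijumlo*, *bultu*).
*telupaw* — final sound /w/ (a consonant) → -ow → *telupawow*.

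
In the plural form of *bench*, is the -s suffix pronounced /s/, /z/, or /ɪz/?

/ɪz/

The stem *bench* ends in a sibilant (/s, z, ʃ, ʒ, tʃ, dʒ/).
The plural suffix surfaces as /ɪz/ after sibilants, /s/ after other voiceless consonants, and /z/ after other voiced sounds.
So the plural -s on *bench* is pronounced /ɪz/.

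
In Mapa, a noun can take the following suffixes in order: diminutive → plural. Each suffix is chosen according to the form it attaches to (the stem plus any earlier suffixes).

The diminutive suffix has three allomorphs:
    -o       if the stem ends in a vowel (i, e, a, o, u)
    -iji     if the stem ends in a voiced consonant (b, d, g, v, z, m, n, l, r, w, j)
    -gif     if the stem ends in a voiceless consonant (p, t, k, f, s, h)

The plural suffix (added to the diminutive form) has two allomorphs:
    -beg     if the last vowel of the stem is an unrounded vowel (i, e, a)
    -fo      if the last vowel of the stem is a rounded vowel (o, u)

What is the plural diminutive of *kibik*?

*kibik*: final sound = /k/, a voiceless consonant → -gif → *kibikgif*.
The diminutive form *kibikgif*: last vowel = /i/, an unrounded vowel → -beg → *kibikgifbeg*.

kibikgifbeg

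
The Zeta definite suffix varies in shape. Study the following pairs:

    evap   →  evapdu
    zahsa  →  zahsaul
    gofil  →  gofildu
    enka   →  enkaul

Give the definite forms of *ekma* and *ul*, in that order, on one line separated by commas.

ekmaul, uldu

Looking at the final sound of each stem: -du when the stem ends in a consonant (*evap*, *gofil*); -ul when the stem ends in a vowel (*zahsa*, *enka*).
*ekma*: final sound = /a/, a vowel → -ul → *ekmaul*.
The final sound of *ul* is /l/, which is a consonant, so the suffix is -du, giving *uldu*.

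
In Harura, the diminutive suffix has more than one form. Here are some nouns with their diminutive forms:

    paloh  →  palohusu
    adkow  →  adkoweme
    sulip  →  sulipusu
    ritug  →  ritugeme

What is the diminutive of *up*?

upusu

The alternation tracks the final consonant of the stem — -usu when the stem ends in a voiceless consonant (*paloh*, *sulip*); -eme when the stem ends in a voiced consonant (*adkow*, *ritug*).
Since the final consonant of *up* is /p/ (voiceless), it takes -usu, giving *upusu*.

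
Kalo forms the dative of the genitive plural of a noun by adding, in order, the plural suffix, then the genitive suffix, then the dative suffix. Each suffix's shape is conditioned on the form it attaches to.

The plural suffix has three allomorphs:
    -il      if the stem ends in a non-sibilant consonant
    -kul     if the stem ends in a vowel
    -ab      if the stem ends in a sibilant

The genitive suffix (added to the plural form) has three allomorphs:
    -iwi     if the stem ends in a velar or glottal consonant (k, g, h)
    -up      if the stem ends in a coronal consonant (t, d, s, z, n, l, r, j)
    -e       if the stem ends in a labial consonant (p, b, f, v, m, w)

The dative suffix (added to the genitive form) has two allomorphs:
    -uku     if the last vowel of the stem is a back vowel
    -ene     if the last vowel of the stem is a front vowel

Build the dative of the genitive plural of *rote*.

rotekulupuku

*rote*: final sound = /e/, a vowel → -kul → *rotekul*.
The final consonant of the plural form *rotekul* is /l/, which is coronal, so the genitive suffix is -up, giving *rotekulup*.
The last vowel of the genitive form *rotekulup* is /u/, which is a back vowel, so the dative suffix is -uku, giving *rotekulupuku*.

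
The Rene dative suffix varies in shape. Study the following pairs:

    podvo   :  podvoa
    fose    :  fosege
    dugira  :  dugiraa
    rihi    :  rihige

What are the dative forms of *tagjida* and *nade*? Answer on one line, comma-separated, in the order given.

tagjidaa, nadege

The suffix is conditioned by the last vowel: -ge when the last vowel of the stem is a front vowel (*fose*, *rihi*); -a when the last vowel of the stem is a back vowel (*podvo*, *dugira*).
*tagjida*: last vowel = /a/, a back vowel → -a → *tagjidaa*.
Since the last vowel of *nade* is /e/ (a front vowel), it takes -ge, giving *nadege*.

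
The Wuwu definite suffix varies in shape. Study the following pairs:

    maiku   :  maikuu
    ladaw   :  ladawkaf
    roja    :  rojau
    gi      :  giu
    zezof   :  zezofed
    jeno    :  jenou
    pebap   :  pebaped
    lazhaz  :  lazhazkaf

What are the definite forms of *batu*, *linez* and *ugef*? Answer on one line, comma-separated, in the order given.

batuu, linezkaf, ugefed

Looking at the final sound of each stem: -ed when the stem ends in a voiceless consonant (*zezof*, *pebap*); -kaf when the stem ends in a voiced consonant (*ladaw*, *lazhaz*); -u when the stem ends in a vowel (*maiku*, *roja*, *gi*, *jeno*).
*batu*: final sound = /u/, a vowel → -u → *batuu*.
*linez* — final sound /z/ (a voiced consonant) → -kaf → *linezkaf*.
Since the final sound of *ugef* is /f/ (a voiceless consonant), it takes -ed, giving *ugefed*.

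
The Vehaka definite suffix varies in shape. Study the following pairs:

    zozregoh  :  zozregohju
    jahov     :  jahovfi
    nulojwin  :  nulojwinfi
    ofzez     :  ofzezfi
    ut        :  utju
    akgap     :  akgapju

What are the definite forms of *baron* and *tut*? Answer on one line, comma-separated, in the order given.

The alternation tracks the final consonant of the stem — -ju when the stem ends in a voiceless consonant (*zozregoh*, *ut*, *akgap*); -fi when the stem ends in a voiced consonant (*jahov*, *nulojwin*, *ofzez*).
The final consonant of *baron* is /n/, which is voiced, so the suffix is -fi, giving *baronfi*.
Since the final consonant of *tut* is /t/ (voiceless), it takes -ju, giving *tutju*.

baronfi, tutju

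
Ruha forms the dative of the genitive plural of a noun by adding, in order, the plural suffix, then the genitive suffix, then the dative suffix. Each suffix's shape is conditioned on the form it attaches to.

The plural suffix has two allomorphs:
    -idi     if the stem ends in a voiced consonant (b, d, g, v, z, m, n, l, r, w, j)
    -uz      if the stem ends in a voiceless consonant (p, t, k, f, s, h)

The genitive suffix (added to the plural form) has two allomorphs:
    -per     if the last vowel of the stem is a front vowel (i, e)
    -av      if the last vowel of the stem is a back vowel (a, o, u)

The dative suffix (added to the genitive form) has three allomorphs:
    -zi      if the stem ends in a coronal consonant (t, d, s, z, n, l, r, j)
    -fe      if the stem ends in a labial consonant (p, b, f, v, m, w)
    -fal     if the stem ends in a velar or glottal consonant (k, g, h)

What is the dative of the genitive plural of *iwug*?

Since the final consonant of *iwug* is /g/ (voiced), it takes -idi, giving *iwugidi*.
The plural form *iwugidi*: last vowel = /i/, a front vowel → -per → *iwugidiper*.
The genitive form *iwugidiper* — final consonant /r/ (coronal) → -zi → *iwugidiperzi*.

iwugidiperzi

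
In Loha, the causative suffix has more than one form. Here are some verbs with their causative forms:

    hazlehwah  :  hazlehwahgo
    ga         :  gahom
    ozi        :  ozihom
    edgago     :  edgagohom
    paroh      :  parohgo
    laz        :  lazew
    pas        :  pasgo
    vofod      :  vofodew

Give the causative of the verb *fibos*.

The suffix is conditioned by the final sound: -go when the stem ends in a voiceless consonant (*hazlehwah*, *paroh*, *pas*); -ew when the stem ends in a voiced consonant (*laz*, *vofod*); -hom when the stem ends in a vowel (*ga*, *ozi*, *edgago*).
*fibos* — final sound /s/ (a voiceless consonant) → -go → *fibosgo*.

fibosgo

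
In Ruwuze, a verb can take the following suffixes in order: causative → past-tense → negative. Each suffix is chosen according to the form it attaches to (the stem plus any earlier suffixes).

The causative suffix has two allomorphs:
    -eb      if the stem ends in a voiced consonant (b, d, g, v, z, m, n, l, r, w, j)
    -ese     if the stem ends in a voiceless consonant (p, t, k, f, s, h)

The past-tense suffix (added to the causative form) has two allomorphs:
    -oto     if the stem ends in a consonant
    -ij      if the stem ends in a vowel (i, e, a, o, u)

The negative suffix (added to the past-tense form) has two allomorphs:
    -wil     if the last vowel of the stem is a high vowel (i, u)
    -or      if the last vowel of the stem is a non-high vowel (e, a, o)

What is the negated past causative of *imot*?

imoteseijwil

*imot* — final consonant /t/ (voiceless) → -ese → *imotese*.
The final sound of the causative form *imotese* is /e/, which is a vowel, so the past-tense suffix is -ij, giving *imoteseij*.
The last vowel of the past-tense form *imoteseij* is /i/, which is a high vowel, so the negative suffix is -wil, giving *imoteseijwil*.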